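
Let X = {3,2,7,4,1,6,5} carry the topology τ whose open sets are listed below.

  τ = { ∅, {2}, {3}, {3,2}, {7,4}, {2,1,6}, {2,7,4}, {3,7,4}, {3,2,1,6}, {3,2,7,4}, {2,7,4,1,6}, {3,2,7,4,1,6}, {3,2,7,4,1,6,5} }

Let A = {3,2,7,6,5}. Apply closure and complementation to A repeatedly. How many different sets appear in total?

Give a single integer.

closure: X∖int(X∖A) = X∖∅ = {3,2,7,4,1,6,5}
Let k=closure and c=complement:
  1. A     = {3,2,7,6,5}
  2. kA    = {3,2,7,4,1,6,5}
  3. cA    = {4,1}
  4. ckA   = ∅
  5. kcA   = {7,4,1,6,5}
  6. ckcA  = {3,2}
  7. kckcA = {3,2,1,6,5}
  8. ckckcA = {7,4}
  9. kckckcA = {7,4,5}
  10. ckckckcA = {3,2,1,6}
— saturated at 10

10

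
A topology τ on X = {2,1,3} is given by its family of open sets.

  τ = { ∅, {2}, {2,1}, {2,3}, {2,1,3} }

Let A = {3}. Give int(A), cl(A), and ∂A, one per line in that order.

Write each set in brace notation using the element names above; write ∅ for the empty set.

int(A) = ∅
cl(A)  = {3}
∂A     = {3}

open subsets of A: ∅; so int(A) = ∅
closure: X∖int(X∖A) = X∖{2,1} = {3}
∂A = {3} minus ∅ = {3}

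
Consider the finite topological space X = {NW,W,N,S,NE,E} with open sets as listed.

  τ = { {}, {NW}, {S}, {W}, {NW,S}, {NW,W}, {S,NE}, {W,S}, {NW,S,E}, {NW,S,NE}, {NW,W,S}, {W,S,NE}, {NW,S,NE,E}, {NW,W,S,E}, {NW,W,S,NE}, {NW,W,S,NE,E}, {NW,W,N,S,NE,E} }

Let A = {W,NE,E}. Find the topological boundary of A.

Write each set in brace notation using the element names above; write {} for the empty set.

{N,NE,E}

interior: largest open inside A is {W} (from {}, {W})
cl via duality: int({NW,N,S}) = {NW,S}, so X∖{NW,S} = {W,N,NE,E}
cl∖int = {N,NE,E}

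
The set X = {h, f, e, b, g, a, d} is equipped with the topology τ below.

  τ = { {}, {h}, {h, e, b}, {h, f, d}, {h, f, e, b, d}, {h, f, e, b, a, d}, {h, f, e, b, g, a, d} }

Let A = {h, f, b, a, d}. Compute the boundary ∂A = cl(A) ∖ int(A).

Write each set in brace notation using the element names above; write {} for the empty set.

{e, b, g, a}

opens ⊆ A: {}, {h}, {h, f, d}; union → int = {h, f, d}
complement {e, g}; its interior {}; cl(A) = X∖{} = {h, f, e, b, g, a, d}
boundary = {h, f, e, b, g, a, d} ∖ {h, f, d} = {e, b, g, a}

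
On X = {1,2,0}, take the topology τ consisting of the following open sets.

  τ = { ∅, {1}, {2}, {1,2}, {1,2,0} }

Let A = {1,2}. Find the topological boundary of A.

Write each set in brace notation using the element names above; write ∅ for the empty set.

{0}

opens ⊆ A: ∅, {2}, {1}, {1,2}; union → int = {1,2}
complement {0}; its interior ∅; cl(A) = X∖∅ = {1,2,0}
boundary = {1,2,0} ∖ {1,2} = {0}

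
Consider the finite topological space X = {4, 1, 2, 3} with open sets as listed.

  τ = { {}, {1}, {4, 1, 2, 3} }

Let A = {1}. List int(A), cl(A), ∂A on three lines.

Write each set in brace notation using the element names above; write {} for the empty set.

interior: largest open inside A is {1} (from {}, {1})
cl via duality: int({4, 2, 3}) = {}, so X∖{} = {4, 1, 2, 3}
cl∖int = {4, 2, 3}

int(A) = {1}
cl(A)  = {4, 1, 2, 3}
∂A     = {4, 2, 3}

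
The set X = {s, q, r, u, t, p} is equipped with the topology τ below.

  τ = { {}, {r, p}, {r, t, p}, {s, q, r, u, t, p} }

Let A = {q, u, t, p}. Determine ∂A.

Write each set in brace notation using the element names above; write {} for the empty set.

{s, q, r, u, t, p}

interior: largest open inside A is {} (from {})
cl via duality: int({s, r}) = {}, so X∖{} = {s, q, r, u, t, p}
cl∖int = {s, q, r, u, t, p}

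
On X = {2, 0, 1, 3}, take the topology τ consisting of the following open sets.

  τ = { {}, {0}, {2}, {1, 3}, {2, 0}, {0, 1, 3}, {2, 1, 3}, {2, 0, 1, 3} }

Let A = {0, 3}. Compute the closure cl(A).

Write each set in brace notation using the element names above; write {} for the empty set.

{0, 1, 3}

closure: X∖int(X∖A) = X∖{2} = {0, 1, 3}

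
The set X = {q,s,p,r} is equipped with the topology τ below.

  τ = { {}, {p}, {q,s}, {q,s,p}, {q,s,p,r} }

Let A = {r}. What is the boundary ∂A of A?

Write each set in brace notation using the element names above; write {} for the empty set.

{r}

open subsets of A: {}; so int(A) = {}
closure: X∖int(X∖A) = X∖{q,s,p} = {r}
∂A = {r} minus {} = {r}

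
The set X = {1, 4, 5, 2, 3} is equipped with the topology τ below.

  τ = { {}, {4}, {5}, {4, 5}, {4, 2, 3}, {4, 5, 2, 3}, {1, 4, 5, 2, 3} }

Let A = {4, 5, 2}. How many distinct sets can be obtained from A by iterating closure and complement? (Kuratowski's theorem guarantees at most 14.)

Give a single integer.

6

closure: X∖int(X∖A) = X∖{} = {1, 4, 5, 2, 3}
Let k=closure and c=complement:
  1. A     = {4, 5, 2}
  2. kA    = {1, 4, 5, 2, 3}
  3. cA    = {1, 3}
  4. ckA   = {}
  5. kcA   = {1, 2, 3}
  6. ckcA  = {4, 5}
— saturated at 6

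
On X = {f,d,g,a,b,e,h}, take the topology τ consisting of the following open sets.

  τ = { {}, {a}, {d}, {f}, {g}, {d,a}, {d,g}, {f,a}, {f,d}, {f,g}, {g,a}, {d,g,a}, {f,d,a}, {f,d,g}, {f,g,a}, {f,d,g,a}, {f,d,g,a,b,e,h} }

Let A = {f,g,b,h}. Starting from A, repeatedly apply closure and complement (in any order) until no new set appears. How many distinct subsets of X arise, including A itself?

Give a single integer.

complement {d,a,e}; its interior {d,a}; cl(A) = X∖{d,a} = {f,g,b,e,h}
With k = closure, c = complement:
  1. A     = {f,g,b,h}
  2. kA    = {f,g,b,e,h}
  3. cA    = {d,a,e}
  4. ckA   = {d,a}
  5. kcA   = {d,a,b,e,h}
  6. ckcA  = {f,g}
k, c of each give nothing new

6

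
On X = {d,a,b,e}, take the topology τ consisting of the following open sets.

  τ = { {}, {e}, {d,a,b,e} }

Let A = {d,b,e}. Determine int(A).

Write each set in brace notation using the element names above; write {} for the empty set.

{e}

open subsets of A: {}, {e}; so int(A) = {e}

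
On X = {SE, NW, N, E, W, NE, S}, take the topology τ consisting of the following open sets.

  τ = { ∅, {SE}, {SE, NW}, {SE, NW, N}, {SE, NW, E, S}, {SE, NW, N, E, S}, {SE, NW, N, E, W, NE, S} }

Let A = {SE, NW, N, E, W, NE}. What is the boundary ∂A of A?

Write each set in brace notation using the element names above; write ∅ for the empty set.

interior: largest open inside A is {SE, NW, N} (from ∅, {SE}, {SE, NW}, {SE, NW, N})
cl via duality: int({S}) = ∅, so X∖∅ = {SE, NW, N, E, W, NE, S}
cl∖int = {E, W, NE, S}

{E, W, NE, S}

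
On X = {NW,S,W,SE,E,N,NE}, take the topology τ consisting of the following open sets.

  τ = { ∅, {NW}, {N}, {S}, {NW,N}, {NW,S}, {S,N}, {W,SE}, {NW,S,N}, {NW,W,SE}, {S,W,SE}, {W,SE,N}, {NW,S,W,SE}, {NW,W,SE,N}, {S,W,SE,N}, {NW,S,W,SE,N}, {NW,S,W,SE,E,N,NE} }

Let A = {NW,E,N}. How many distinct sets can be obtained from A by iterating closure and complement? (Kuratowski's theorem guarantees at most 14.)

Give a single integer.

closure: X∖int(X∖A) = X∖{S,W,SE} = {NW,E,N,NE}
Let k=closure and c=complement:
  1. A     = {NW,E,N}
  2. kA    = {NW,E,N,NE}
  3. cA    = {S,W,SE,NE}
  4. ckA   = {S,W,SE}
  5. kcA   = {S,W,SE,E,NE}
  6. ckcA  = {NW,N}
— saturated at 6

6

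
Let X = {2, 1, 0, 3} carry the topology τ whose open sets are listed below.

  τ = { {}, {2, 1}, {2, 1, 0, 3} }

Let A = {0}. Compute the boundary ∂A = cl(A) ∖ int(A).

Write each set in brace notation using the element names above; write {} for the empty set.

open subsets of A: {}; so int(A) = {}
closure: X∖int(X∖A) = X∖{2, 1} = {0, 3}
∂A = {0, 3} minus {} = {0, 3}

{0, 3}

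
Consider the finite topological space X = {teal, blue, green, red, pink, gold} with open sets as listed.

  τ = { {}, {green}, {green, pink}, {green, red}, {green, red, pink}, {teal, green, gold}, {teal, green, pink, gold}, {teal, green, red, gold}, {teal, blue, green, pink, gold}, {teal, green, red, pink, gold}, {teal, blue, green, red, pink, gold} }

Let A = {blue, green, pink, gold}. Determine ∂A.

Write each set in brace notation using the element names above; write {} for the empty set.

{teal, blue, red, gold}

open subsets of A: {}, {green}, {green, pink}; so int(A) = {green, pink}
closure: X∖int(X∖A) = X∖{} = {teal, blue, green, red, pink, gold}
∂A = {teal, blue, green, red, pink, gold} minus {green, pink} = {teal, blue, red, gold}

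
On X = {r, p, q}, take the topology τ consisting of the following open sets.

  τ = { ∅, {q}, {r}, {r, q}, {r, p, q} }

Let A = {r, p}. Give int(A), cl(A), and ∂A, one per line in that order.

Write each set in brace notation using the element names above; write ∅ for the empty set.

U open, U⊆A: ∅, {r}. int(A) = ⋃ = {r}
X∖A={q}, int(X∖A)={q}, hence cl(A)={r, p}
∂A: remove int from cl → {p}

int(A) = {r}
cl(A)  = {r, p}
∂A     = {p}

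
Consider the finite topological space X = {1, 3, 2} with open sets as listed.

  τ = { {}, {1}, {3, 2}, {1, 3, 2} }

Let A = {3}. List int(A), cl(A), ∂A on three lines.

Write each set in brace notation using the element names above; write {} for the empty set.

int(A) = {}
cl(A)  = {3, 2}
∂A     = {3, 2}

opens ⊆ A: {}; union → int = {}
complement {1, 2}; its interior {1}; cl(A) = X∖{1} = {3, 2}
boundary = {3, 2} ∖ {} = {3, 2}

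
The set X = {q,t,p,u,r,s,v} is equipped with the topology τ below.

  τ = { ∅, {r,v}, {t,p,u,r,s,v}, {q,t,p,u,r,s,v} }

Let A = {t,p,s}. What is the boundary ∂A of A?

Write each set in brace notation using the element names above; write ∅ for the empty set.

U open, U⊆A: ∅. int(A) = ⋃ = ∅
X∖A={q,u,r,v}, int(X∖A)={r,v}, hence cl(A)={q,t,p,u,s}
∂A: remove int from cl → {q,t,p,u,s}

{q,t,p,u,s}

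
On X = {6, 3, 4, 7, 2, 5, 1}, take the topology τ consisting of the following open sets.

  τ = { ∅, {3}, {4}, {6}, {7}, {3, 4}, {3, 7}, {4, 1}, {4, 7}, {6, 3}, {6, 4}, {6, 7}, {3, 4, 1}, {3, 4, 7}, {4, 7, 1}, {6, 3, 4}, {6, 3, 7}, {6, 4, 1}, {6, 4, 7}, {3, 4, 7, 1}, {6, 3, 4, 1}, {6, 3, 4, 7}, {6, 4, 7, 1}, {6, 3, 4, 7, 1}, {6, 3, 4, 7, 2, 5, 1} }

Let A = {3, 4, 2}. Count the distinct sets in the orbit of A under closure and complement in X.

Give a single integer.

8

closure: X∖int(X∖A) = X∖{6, 7} = {3, 4, 2, 5, 1}
Let k=closure and c=complement:
  1. A     = {3, 4, 2}
  2. kA    = {3, 4, 2, 5, 1}
  3. cA    = {6, 7, 5, 1}
  4. ckA   = {6, 7}
  5. kcA   = {6, 7, 2, 5, 1}
  6. kckA  = {6, 7, 2, 5}
  7. ckcA  = {3, 4}
  8. ckckA = {3, 4, 1}
— saturated at 8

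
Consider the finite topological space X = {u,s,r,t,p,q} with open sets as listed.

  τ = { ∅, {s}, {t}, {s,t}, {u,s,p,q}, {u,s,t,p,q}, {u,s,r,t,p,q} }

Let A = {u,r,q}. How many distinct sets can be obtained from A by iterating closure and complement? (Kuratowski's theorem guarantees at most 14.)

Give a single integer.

6

closure: X∖int(X∖A) = X∖{s,t} = {u,r,p,q}
Let k=closure and c=complement:
  1. A     = {u,r,q}
  2. kA    = {u,r,p,q}
  3. cA    = {s,t,p}
  4. ckA   = {s,t}
  5. kcA   = {u,s,r,t,p,q}
  6. ckcA  = ∅
— saturated at 6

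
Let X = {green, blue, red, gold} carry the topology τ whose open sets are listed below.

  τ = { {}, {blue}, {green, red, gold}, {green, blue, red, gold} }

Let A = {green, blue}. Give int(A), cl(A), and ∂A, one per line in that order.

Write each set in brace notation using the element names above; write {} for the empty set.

int(A) = {blue}
cl(A)  = {green, blue, red, gold}
∂A     = {green, red, gold}

U open, U⊆A: {}, {blue}. int(A) = ⋃ = {blue}
X∖A={red, gold}, int(X∖A)={}, hence cl(A)={green, blue, red, gold}
∂A: remove int from cl → {green, red, gold}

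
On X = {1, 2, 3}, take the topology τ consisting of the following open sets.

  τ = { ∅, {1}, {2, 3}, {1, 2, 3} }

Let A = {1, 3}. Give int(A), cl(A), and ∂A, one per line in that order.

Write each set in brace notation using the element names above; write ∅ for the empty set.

open subsets of A: ∅, {1}; so int(A) = {1}
closure: X∖int(X∖A) = X∖∅ = {1, 2, 3}
∂A = {1, 2, 3} minus {1} = {2, 3}

int(A) = {1}
cl(A)  = {1, 2, 3}
∂A     = {2, 3}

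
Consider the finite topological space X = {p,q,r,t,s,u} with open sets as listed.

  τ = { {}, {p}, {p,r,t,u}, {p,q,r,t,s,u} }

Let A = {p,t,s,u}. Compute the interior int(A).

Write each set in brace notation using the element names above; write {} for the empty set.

U open, U⊆A: {}, {p}. int(A) = ⋃ = {p}

{p}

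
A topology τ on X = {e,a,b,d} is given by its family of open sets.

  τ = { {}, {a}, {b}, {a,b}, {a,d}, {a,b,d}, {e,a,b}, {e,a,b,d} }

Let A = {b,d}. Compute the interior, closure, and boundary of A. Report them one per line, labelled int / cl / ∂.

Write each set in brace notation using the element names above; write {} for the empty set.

int(A) = {b}
cl(A)  = {e,b,d}
∂A     = {e,d}

opens ⊆ A: {}, {b}; union → int = {b}
complement {e,a}; its interior {a}; cl(A) = X∖{a} = {e,b,d}
boundary = {e,b,d} ∖ {b} = {e,d}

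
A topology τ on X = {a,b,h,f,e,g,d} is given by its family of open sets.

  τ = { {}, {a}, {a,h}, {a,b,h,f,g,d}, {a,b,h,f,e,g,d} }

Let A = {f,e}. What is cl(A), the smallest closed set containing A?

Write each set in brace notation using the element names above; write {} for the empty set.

{b,f,e,g,d}

cl via duality: int({a,b,h,g,d}) = {a,h}, so X∖{a,h} = {b,f,e,g,d}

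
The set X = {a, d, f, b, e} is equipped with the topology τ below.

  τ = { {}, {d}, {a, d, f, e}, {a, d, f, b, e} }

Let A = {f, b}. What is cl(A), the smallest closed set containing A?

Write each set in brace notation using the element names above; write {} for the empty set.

closure: X∖int(X∖A) = X∖{d} = {a, f, b, e}

{a, f, b, e}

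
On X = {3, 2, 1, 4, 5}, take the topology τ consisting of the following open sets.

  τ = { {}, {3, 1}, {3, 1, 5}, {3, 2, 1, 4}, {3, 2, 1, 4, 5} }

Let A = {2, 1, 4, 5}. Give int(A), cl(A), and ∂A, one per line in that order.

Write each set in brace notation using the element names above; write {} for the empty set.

int(A) = {}
cl(A)  = {3, 2, 1, 4, 5}
∂A     = {3, 2, 1, 4, 5}

interior: largest open inside A is {} (from {})
cl via duality: int({3}) = {}, so X∖{} = {3, 2, 1, 4, 5}
cl∖int = {3, 2, 1, 4, 5}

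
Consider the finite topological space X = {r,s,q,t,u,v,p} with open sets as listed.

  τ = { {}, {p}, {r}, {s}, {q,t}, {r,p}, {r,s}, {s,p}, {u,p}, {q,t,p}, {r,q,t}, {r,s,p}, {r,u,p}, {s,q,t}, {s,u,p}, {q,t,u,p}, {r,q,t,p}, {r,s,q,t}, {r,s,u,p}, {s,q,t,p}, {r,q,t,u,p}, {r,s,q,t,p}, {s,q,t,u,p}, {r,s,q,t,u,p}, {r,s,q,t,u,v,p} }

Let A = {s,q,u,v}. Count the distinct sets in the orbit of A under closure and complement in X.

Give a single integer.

12

cl via duality: int({r,t,p}) = {r,p}, so X∖{r,p} = {s,q,t,u,v}
Write k for closure, c for complement:
  1. A     = {s,q,u,v}
  2. kA    = {s,q,t,u,v}
  3. cA    = {r,t,p}
  4. ckA   = {r,p}
  5. kcA   = {r,q,t,u,v,p}
  6. kckA  = {r,u,v,p}
  7. ckcA  = {s}
  8. ckckA = {s,q,t}
  9. kckcA = {s,v}
  10. kckckA = {s,q,t,v}
  11. ckckcA = {r,q,t,u,p}
  12. ckckckA = {r,u,p}
applying k or c yields no new set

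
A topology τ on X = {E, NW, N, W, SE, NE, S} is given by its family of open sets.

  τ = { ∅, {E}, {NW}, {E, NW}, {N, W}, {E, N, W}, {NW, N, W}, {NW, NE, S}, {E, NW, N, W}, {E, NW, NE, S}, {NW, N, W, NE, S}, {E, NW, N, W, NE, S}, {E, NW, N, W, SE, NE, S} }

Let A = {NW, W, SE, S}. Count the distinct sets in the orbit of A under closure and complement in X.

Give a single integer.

12

X∖A={E, N, NE}, int(X∖A)={E}, hence cl(A)={NW, N, W, SE, NE, S}
Orbit (k=closure, c=complement):
  1. A     = {NW, W, SE, S}
  2. kA    = {NW, N, W, SE, NE, S}
  3. cA    = {E, N, NE}
  4. ckA   = {E}
  5. kcA   = {E, N, W, SE, NE, S}
  6. kckA  = {E, SE}
  7. ckcA  = {NW}
  8. ckckA = {NW, N, W, NE, S}
  9. kckcA = {NW, SE, NE, S}
  10. ckckcA = {E, N, W}
  11. kckckcA = {E, N, W, SE}
  12. ckckckcA = {NW, NE, S}
(closed under both — stop)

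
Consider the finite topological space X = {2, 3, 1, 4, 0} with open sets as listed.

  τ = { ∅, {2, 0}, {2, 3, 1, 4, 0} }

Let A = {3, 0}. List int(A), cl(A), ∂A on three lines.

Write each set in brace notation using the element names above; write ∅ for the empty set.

int(A) = ∅
cl(A)  = {2, 3, 1, 4, 0}
∂A     = {2, 3, 1, 4, 0}

U open, U⊆A: ∅. int(A) = ⋃ = ∅
X∖A={2, 1, 4}, int(X∖A)=∅, hence cl(A)={2, 3, 1, 4, 0}
∂A: remove int from cl → {2, 3, 1, 4, 0}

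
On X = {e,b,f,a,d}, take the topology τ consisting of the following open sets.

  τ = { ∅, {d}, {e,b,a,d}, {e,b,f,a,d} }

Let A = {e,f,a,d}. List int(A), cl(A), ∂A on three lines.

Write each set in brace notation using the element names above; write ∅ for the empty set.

interior: largest open inside A is {d} (from ∅, {d})
cl via duality: int({b}) = ∅, so X∖∅ = {e,b,f,a,d}
cl∖int = {e,b,f,a}

int(A) = {d}
cl(A)  = {e,b,f,a,d}
∂A     = {e,b,f,a}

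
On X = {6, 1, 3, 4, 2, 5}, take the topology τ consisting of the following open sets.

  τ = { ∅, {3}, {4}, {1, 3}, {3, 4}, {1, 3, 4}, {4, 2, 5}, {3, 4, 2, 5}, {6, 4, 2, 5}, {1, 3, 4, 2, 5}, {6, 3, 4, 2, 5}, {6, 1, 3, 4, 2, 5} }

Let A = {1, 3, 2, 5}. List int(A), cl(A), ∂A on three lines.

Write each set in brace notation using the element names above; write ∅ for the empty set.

opens ⊆ A: ∅, {3}, {1, 3}; union → int = {1, 3}
complement {6, 4}; its interior {4}; cl(A) = X∖{4} = {6, 1, 3, 2, 5}
boundary = {6, 1, 3, 2, 5} ∖ {1, 3} = {6, 2, 5}

int(A) = {1, 3}
cl(A)  = {6, 1, 3, 2, 5}
∂A     = {6, 2, 5}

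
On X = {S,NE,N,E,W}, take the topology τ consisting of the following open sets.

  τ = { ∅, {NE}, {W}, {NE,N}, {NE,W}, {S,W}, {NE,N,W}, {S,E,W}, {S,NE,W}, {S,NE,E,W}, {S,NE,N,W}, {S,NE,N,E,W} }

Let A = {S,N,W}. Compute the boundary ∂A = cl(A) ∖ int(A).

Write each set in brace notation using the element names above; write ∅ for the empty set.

interior: largest open inside A is {S,W} (from ∅, {W}, {S,W})
cl via duality: int({NE,E}) = {NE}, so X∖{NE} = {S,N,E,W}
cl∖int = {N,E}

{N,E}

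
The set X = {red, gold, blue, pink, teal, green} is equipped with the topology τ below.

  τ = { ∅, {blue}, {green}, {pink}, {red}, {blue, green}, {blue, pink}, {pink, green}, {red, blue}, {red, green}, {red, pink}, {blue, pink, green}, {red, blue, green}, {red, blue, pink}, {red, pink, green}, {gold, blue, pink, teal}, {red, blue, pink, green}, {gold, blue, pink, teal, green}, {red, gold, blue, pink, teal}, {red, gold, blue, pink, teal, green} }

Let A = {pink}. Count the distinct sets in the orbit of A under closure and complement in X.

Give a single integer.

complement {red, gold, blue, teal, green}; its interior {red, blue, green}; cl(A) = X∖{red, blue, green} = {gold, pink, teal}
With k = closure, c = complement:
  1. A     = {pink}
  2. kA    = {gold, pink, teal}
  3. cA    = {red, gold, blue, teal, green}
  4. ckA   = {red, blue, green}
k, c of each give nothing new

4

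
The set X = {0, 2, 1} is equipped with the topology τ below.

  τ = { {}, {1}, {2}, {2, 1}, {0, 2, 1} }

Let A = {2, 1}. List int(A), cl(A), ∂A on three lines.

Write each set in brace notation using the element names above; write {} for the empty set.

U open, U⊆A: {}, {2}, {1}, {2, 1}. int(A) = ⋃ = {2, 1}
X∖A={0}, int(X∖A)={}, hence cl(A)={0, 2, 1}
∂A: remove int from cl → {0}

int(A) = {2, 1}
cl(A)  = {0, 2, 1}
∂A     = {0}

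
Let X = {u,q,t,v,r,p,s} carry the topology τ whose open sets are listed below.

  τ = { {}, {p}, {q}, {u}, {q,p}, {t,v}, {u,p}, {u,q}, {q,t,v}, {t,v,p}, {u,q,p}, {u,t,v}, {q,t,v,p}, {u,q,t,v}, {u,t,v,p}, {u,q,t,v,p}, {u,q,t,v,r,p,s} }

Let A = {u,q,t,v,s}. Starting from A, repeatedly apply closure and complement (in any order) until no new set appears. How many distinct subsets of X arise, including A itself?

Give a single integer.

cl via duality: int({r,p}) = {p}, so X∖{p} = {u,q,t,v,r,s}
Write k for closure, c for complement:
  1. A     = {u,q,t,v,s}
  2. kA    = {u,q,t,v,r,s}
  3. cA    = {r,p}
  4. ckA   = {p}
  5. kcA   = {r,p,s}
  6. ckcA  = {u,q,t,v}
applying k or c yields no new set

6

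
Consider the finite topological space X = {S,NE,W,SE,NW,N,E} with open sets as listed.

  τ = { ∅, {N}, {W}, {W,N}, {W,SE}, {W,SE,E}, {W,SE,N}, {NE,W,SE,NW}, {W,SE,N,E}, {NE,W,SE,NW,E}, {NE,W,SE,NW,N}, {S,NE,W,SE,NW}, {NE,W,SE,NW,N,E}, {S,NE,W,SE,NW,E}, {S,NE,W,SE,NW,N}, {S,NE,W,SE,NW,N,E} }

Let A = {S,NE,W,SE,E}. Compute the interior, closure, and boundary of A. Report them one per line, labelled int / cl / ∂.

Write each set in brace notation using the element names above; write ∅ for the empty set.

int(A) = {W,SE,E}
cl(A)  = {S,NE,W,SE,NW,E}
∂A     = {S,NE,NW}

opens ⊆ A: ∅, {W}, {W,SE}, {W,SE,E}; union → int = {W,SE,E}
complement {NW,N}; its interior {N}; cl(A) = X∖{N} = {S,NE,W,SE,NW,E}
boundary = {S,NE,W,SE,NW,E} ∖ {W,SE,E} = {S,NE,NW}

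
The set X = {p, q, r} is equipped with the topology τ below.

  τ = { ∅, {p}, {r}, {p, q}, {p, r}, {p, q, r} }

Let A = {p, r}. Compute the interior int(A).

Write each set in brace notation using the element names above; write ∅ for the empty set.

{p, r}

interior: largest open inside A is {p, r} (from ∅, {r}, {p}, {p, r})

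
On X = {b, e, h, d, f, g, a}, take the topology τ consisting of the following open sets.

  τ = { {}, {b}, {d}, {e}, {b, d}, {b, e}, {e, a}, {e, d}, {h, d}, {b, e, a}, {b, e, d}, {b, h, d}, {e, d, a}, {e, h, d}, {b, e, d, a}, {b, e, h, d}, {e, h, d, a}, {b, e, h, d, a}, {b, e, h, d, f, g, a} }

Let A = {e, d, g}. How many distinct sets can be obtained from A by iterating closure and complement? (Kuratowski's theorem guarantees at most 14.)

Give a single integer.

closure: X∖int(X∖A) = X∖{b} = {e, h, d, f, g, a}
Let k=closure and c=complement:
  1. A     = {e, d, g}
  2. kA    = {e, h, d, f, g, a}
  3. cA    = {b, h, f, a}
  4. ckA   = {b}
  5. kcA   = {b, h, f, g, a}
  6. kckA  = {b, f, g}
  7. ckcA  = {e, d}
  8. ckckA = {e, h, d, a}
— saturated at 8

8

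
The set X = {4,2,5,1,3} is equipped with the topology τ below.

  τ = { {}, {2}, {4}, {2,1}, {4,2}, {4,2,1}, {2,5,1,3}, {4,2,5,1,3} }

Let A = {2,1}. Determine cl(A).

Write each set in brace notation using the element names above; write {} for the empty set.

{2,5,1,3}

closure: X∖int(X∖A) = X∖{4} = {2,5,1,3}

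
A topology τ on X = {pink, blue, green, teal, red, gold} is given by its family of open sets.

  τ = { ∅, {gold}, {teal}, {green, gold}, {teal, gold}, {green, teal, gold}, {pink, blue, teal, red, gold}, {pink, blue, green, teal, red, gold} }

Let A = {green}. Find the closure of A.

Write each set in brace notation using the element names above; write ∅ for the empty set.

{green}

complement {pink, blue, teal, red, gold}; its interior {pink, blue, teal, red, gold}; cl(A) = X∖{pink, blue, teal, red, gold} = {green}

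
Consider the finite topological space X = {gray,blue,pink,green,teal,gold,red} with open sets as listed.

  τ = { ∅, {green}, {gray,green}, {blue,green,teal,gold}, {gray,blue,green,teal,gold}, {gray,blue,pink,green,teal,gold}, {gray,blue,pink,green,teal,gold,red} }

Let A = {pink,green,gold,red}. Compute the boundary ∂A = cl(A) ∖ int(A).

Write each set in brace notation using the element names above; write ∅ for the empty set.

{gray,blue,pink,teal,gold,red}

interior: largest open inside A is {green} (from ∅, {green})
cl via duality: int({gray,blue,teal}) = ∅, so X∖∅ = {gray,blue,pink,green,teal,gold,red}
cl∖int = {gray,blue,pink,teal,gold,red}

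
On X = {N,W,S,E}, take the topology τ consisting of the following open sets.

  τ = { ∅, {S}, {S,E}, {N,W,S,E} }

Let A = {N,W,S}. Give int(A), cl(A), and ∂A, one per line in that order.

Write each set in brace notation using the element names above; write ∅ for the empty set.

open subsets of A: ∅, {S}; so int(A) = {S}
closure: X∖int(X∖A) = X∖∅ = {N,W,S,E}
∂A = {N,W,S,E} minus {S} = {N,W,E}

int(A) = {S}
cl(A)  = {N,W,S,E}
∂A     = {N,W,E}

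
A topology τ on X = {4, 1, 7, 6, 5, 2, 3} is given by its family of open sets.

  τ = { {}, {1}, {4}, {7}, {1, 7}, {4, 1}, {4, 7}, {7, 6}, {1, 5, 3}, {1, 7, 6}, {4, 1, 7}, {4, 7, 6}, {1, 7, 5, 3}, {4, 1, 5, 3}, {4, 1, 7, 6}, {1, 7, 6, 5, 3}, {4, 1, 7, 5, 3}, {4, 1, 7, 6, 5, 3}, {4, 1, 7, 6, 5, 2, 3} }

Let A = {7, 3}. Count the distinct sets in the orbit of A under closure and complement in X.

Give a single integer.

cl via duality: int({4, 1, 6, 5, 2}) = {4, 1}, so X∖{4, 1} = {7, 6, 5, 2, 3}
Write k for closure, c for complement:
  1. A     = {7, 3}
  2. kA    = {7, 6, 5, 2, 3}
  3. cA    = {4, 1, 6, 5, 2}
  4. ckA   = {4, 1}
  5. kcA   = {4, 1, 6, 5, 2, 3}
  6. kckA  = {4, 1, 5, 2, 3}
  7. ckcA  = {7}
  8. ckckA = {7, 6}
  9. kckcA = {7, 6, 2}
  10. ckckcA = {4, 1, 5, 3}
applying k or c yields no new set

10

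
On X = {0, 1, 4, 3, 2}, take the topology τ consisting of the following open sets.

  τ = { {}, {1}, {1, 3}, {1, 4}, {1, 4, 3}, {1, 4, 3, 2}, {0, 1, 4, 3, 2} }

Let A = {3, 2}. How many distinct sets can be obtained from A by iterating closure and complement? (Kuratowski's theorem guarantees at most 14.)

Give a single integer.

X∖A={0, 1, 4}, int(X∖A)={1, 4}, hence cl(A)={0, 3, 2}
Orbit (k=closure, c=complement):
  1. A     = {3, 2}
  2. kA    = {0, 3, 2}
  3. cA    = {0, 1, 4}
  4. ckA   = {1, 4}
  5. kcA   = {0, 1, 4, 3, 2}
  6. ckcA  = {}
(closed under both — stop)

6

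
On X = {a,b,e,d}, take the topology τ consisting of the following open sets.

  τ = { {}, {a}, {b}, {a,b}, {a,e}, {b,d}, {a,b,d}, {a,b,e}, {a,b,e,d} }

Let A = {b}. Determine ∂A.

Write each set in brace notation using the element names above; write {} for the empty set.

interior: largest open inside A is {b} (from {}, {b})
cl via duality: int({a,e,d}) = {a,e}, so X∖{a,e} = {b,d}
cl∖int = {d}

{d}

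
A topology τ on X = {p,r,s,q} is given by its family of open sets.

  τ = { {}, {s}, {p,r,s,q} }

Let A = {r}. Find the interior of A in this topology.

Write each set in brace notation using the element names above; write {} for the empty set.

{}

U open, U⊆A: {}. int(A) = ⋃ = {}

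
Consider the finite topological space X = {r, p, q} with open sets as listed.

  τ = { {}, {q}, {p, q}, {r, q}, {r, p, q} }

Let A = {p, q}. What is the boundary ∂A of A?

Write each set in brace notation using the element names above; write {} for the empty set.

U open, U⊆A: {}, {q}, {p, q}. int(A) = ⋃ = {p, q}
X∖A={r}, int(X∖A)={}, hence cl(A)={r, p, q}
∂A: remove int from cl → {r}

{r}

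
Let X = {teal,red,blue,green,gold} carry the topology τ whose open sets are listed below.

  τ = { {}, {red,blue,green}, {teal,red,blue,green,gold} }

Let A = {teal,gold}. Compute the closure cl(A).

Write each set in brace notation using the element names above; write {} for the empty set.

{teal,gold}

closure: X∖int(X∖A) = X∖{red,blue,green} = {teal,gold}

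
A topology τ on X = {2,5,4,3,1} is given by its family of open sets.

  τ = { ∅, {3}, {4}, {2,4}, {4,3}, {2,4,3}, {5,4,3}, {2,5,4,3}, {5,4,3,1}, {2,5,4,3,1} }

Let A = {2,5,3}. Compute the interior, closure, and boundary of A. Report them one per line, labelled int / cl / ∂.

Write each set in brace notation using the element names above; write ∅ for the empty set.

int(A) = {3}
cl(A)  = {2,5,3,1}
∂A     = {2,5,1}

U open, U⊆A: ∅, {3}. int(A) = ⋃ = {3}
X∖A={4,1}, int(X∖A)={4}, hence cl(A)={2,5,3,1}
∂A: remove int from cl → {2,5,1}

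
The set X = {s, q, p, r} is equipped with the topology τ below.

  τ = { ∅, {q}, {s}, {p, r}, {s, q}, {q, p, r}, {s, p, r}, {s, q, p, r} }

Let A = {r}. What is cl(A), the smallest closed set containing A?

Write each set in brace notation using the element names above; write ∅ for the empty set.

complement {s, q, p}; its interior {s, q}; cl(A) = X∖{s, q} = {p, r}

{p, r}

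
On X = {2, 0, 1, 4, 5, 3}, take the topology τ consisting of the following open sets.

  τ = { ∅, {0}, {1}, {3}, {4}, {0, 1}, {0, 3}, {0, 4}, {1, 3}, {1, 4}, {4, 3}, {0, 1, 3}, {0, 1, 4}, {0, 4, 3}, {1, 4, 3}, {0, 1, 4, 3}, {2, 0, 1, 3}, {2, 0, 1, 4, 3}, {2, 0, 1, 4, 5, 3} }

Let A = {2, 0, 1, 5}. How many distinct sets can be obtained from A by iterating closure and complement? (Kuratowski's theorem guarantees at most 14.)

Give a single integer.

4

complement {4, 3}; its interior {4, 3}; cl(A) = X∖{4, 3} = {2, 0, 1, 5}
With k = closure, c = complement:
  1. A     = {2, 0, 1, 5}
  2. cA    = {4, 3}
  3. kcA   = {2, 4, 5, 3}
  4. ckcA  = {0, 1}
k, c of each give nothing new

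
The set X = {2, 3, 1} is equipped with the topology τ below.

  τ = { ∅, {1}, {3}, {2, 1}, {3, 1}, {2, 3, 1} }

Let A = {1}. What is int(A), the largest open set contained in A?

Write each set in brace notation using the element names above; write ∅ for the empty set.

{1}

interior: largest open inside A is {1} (from ∅, {1})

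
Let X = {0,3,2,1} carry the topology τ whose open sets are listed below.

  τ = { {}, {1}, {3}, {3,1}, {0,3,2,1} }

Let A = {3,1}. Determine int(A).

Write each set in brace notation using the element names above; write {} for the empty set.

{3,1}

interior: largest open inside A is {3,1} (from {}, {3}, {1}, {3,1})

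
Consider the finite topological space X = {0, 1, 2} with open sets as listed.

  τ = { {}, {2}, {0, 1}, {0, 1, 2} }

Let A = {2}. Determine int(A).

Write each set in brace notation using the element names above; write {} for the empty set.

open subsets of A: {}, {2}; so int(A) = {2}

{2}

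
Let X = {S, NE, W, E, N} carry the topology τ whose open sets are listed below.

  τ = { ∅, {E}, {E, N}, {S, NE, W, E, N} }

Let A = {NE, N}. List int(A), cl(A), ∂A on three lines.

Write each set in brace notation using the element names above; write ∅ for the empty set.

int(A) = ∅
cl(A)  = {S, NE, W, N}
∂A     = {S, NE, W, N}

U open, U⊆A: ∅. int(A) = ⋃ = ∅
X∖A={S, W, E}, int(X∖A)={E}, hence cl(A)={S, NE, W, N}
∂A: remove int from cl → {S, NE, W, N}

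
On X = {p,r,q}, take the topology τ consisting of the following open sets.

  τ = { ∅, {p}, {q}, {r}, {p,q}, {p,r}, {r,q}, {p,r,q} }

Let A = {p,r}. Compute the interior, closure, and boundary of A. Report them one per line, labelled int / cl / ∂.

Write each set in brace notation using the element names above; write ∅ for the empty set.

interior: largest open inside A is {p,r} (from ∅, {r}, {p}, {p,r})
cl via duality: int({q}) = {q}, so X∖{q} = {p,r}
cl∖int = ∅

int(A) = {p,r}
cl(A)  = {p,r}
∂A     = ∅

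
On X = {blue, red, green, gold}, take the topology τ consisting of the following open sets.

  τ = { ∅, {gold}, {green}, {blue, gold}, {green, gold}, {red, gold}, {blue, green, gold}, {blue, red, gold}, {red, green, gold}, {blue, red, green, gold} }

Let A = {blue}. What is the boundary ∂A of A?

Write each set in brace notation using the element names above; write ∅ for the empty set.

opens ⊆ A: ∅; union → int = ∅
complement {red, green, gold}; its interior {red, green, gold}; cl(A) = X∖{red, green, gold} = {blue}
boundary = {blue} ∖ ∅ = {blue}

{blue}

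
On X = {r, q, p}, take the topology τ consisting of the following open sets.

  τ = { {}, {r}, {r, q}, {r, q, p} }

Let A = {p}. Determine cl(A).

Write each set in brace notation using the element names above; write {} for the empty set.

X∖A={r, q}, int(X∖A)={r, q}, hence cl(A)={p}

{p}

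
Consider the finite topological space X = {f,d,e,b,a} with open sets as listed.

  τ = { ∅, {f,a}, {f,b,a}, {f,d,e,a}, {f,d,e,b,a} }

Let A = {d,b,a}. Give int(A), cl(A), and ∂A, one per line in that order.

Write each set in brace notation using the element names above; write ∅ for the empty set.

int(A) = ∅
cl(A)  = {f,d,e,b,a}
∂A     = {f,d,e,b,a}

opens ⊆ A: ∅; union → int = ∅
complement {f,e}; its interior ∅; cl(A) = X∖∅ = {f,d,e,b,a}
boundary = {f,d,e,b,a} ∖ ∅ = {f,d,e,b,a}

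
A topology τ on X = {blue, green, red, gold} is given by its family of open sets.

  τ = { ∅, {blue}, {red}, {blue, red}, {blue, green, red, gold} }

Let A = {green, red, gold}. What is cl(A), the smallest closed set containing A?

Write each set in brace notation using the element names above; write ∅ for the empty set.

{green, red, gold}

X∖A={blue}, int(X∖A)={blue}, hence cl(A)={green, red, gold}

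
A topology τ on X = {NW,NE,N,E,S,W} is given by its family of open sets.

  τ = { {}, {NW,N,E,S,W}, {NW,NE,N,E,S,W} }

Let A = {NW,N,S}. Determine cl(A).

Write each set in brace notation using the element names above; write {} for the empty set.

complement {NE,E,W}; its interior {}; cl(A) = X∖{} = {NW,NE,N,E,S,W}

{NW,NE,N,E,S,W}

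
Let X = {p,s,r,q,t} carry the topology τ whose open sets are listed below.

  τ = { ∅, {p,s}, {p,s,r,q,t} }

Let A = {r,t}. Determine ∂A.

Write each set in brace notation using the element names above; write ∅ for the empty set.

interior: largest open inside A is ∅ (from ∅)
cl via duality: int({p,s,q}) = {p,s}, so X∖{p,s} = {r,q,t}
cl∖int = {r,q,t}

{r,q,t}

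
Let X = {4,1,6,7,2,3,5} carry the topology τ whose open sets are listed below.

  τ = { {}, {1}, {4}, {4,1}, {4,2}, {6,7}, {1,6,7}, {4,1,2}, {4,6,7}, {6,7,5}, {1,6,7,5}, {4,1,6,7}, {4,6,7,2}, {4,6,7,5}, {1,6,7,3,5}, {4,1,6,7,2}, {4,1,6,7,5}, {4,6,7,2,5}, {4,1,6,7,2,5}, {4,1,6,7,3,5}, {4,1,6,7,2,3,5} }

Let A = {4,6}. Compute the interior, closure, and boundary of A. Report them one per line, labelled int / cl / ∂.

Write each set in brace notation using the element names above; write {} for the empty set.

opens ⊆ A: {}, {4}; union → int = {4}
complement {1,7,2,3,5}; its interior {1}; cl(A) = X∖{1} = {4,6,7,2,3,5}
boundary = {4,6,7,2,3,5} ∖ {4} = {6,7,2,3,5}

int(A) = {4}
cl(A)  = {4,6,7,2,3,5}
∂A     = {6,7,2,3,5}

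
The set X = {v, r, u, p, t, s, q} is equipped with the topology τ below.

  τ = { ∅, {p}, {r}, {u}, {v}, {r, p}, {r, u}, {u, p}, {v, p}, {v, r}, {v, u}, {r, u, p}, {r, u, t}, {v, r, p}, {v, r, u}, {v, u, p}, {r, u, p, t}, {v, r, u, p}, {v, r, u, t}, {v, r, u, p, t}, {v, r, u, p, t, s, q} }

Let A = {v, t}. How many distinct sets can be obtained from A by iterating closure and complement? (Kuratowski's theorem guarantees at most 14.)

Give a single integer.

X∖A={r, u, p, s, q}, int(X∖A)={r, u, p}, hence cl(A)={v, t, s, q}
Orbit (k=closure, c=complement):
  1. A     = {v, t}
  2. kA    = {v, t, s, q}
  3. cA    = {r, u, p, s, q}
  4. ckA   = {r, u, p}
  5. kcA   = {r, u, p, t, s, q}
  6. ckcA  = {v}
  7. kckcA = {v, s, q}
  8. ckckcA = {r, u, p, t}
(closed under both — stop)

8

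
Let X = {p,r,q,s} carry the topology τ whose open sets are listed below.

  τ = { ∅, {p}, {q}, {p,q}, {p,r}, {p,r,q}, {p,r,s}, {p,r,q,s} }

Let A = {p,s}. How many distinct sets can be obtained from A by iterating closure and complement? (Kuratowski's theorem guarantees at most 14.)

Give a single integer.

X∖A={r,q}, int(X∖A)={q}, hence cl(A)={p,r,s}
Orbit (k=closure, c=complement):
  1. A     = {p,s}
  2. kA    = {p,r,s}
  3. cA    = {r,q}
  4. ckA   = {q}
  5. kcA   = {r,q,s}
  6. ckcA  = {p}
(closed under both — stop)

6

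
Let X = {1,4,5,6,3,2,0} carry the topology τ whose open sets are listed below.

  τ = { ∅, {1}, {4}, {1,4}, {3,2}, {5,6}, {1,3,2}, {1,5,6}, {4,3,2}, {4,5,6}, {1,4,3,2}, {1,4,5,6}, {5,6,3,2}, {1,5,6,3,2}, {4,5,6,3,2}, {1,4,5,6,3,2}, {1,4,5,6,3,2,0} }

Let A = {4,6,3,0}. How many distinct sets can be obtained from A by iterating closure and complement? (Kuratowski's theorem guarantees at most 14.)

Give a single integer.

10

complement {1,5,2}; its interior {1}; cl(A) = X∖{1} = {4,5,6,3,2,0}
With k = closure, c = complement:
  1. A     = {4,6,3,0}
  2. kA    = {4,5,6,3,2,0}
  3. cA    = {1,5,2}
  4. ckA   = {1}
  5. kcA   = {1,5,6,3,2,0}
  6. kckA  = {1,0}
  7. ckcA  = {4}
  8. ckckA = {4,5,6,3,2}
  9. kckcA = {4,0}
  10. ckckcA = {1,5,6,3,2}
k, c of each give nothing new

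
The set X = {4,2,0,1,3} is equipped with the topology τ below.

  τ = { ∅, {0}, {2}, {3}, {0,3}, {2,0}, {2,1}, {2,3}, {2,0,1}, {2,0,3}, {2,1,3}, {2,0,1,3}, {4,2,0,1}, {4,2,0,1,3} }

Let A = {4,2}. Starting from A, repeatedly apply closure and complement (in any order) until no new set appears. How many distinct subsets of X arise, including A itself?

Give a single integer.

closure: X∖int(X∖A) = X∖{0,3} = {4,2,1}
Let k=closure and c=complement:
  1. A     = {4,2}
  2. kA    = {4,2,1}
  3. cA    = {0,1,3}
  4. ckA   = {0,3}
  5. kcA   = {4,0,1,3}
  6. kckA  = {4,0,3}
  7. ckcA  = {2}
  8. ckckA = {2,1}
— saturated at 8

8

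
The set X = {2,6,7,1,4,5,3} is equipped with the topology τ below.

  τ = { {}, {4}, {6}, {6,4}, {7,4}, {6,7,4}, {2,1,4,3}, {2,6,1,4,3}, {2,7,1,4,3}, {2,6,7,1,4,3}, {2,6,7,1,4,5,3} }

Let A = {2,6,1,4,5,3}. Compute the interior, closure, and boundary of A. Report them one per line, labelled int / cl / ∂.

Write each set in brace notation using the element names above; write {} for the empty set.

int(A) = {2,6,1,4,3}
cl(A)  = {2,6,7,1,4,5,3}
∂A     = {7,5}

interior: largest open inside A is {2,6,1,4,3} (from {}, {4}, {6}, {6,4}, {2,1,4,3}, {2,6,1,4,3})
cl via duality: int({7}) = {}, so X∖{} = {2,6,7,1,4,5,3}
cl∖int = {7,5}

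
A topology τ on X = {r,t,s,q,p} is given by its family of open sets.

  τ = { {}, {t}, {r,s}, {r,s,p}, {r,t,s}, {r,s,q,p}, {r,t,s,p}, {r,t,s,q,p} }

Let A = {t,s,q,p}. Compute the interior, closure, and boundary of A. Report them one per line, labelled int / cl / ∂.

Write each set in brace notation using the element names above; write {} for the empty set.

interior: largest open inside A is {t} (from {}, {t})
cl via duality: int({r}) = {}, so X∖{} = {r,t,s,q,p}
cl∖int = {r,s,q,p}

int(A) = {t}
cl(A)  = {r,t,s,q,p}
∂A     = {r,s,q,p}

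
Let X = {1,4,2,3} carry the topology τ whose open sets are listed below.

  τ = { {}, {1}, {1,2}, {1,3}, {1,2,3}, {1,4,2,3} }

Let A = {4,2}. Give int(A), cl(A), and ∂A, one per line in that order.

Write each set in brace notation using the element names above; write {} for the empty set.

int(A) = {}
cl(A)  = {4,2}
∂A     = {4,2}

opens ⊆ A: {}; union → int = {}
complement {1,3}; its interior {1,3}; cl(A) = X∖{1,3} = {4,2}
boundary = {4,2} ∖ {} = {4,2}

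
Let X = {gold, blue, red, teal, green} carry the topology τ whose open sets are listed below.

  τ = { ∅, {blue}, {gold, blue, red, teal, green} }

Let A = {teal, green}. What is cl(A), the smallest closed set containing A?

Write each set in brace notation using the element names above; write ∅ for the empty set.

{gold, red, teal, green}

closure: X∖int(X∖A) = X∖{blue} = {gold, red, teal, green}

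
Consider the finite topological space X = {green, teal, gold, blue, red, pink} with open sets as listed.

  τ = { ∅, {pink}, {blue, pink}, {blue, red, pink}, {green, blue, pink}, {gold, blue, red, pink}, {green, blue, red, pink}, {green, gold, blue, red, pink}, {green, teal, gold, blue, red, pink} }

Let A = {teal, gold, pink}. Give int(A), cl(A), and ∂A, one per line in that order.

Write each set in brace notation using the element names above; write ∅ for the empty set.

int(A) = {pink}
cl(A)  = {green, teal, gold, blue, red, pink}
∂A     = {green, teal, gold, blue, red}

open subsets of A: ∅, {pink}; so int(A) = {pink}
closure: X∖int(X∖A) = X∖∅ = {green, teal, gold, blue, red, pink}
∂A = {green, teal, gold, blue, red, pink} minus {pink} = {green, teal, gold, blue, red}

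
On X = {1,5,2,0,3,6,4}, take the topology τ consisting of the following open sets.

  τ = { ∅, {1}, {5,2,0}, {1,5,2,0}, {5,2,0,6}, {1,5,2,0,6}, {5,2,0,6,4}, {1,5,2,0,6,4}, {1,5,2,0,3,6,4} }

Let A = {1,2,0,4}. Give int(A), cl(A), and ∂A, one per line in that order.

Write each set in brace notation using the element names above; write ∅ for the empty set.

int(A) = {1}
cl(A)  = {1,5,2,0,3,6,4}
∂A     = {5,2,0,3,6,4}

interior: largest open inside A is {1} (from ∅, {1})
cl via duality: int({5,3,6}) = ∅, so X∖∅ = {1,5,2,0,3,6,4}
cl∖int = {5,2,0,3,6,4}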